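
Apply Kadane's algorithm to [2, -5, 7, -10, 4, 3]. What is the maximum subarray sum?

Using Kadane's algorithm on [2, -5, 7, -10, 4, 3]:

Scanning through the array:
Position 1 (value -5): max_ending_here = -3, max_so_far = 2
Position 2 (value 7): max_ending_here = 7, max_so_far = 7
Position 3 (value -10): max_ending_here = -3, max_so_far = 7
Position 4 (value 4): max_ending_here = 4, max_so_far = 7
Position 5 (value 3): max_ending_here = 7, max_so_far = 7

Maximum subarray: [7]
Maximum sum: 7

The maximum subarray is [7] with sum 7. This subarray runs from index 2 to index 2.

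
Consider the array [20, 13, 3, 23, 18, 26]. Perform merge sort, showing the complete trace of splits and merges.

Merge sort trace:

Split: [20, 13, 3, 23, 18, 26] -> [20, 13, 3] and [23, 18, 26]
  Split: [20, 13, 3] -> [20] and [13, 3]
    Split: [13, 3] -> [13] and [3]
    Merge: [13] + [3] -> [3, 13]
  Merge: [20] + [3, 13] -> [3, 13, 20]
  Split: [23, 18, 26] -> [23] and [18, 26]
    Split: [18, 26] -> [18] and [26]
    Merge: [18] + [26] -> [18, 26]
  Merge: [23] + [18, 26] -> [18, 23, 26]
Merge: [3, 13, 20] + [18, 23, 26] -> [3, 13, 18, 20, 23, 26]

Final sorted array: [3, 13, 18, 20, 23, 26]

The merge sort proceeds by recursively splitting the array and merging sorted halves.
After all merges, the sorted array is [3, 13, 18, 20, 23, 26].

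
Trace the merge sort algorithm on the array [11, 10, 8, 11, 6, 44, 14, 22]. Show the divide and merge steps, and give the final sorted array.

Merge sort trace:

Split: [11, 10, 8, 11, 6, 44, 14, 22] -> [11, 10, 8, 11] and [6, 44, 14, 22]
  Split: [11, 10, 8, 11] -> [11, 10] and [8, 11]
    Split: [11, 10] -> [11] and [10]
    Merge: [11] + [10] -> [10, 11]
    Split: [8, 11] -> [8] and [11]
    Merge: [8] + [11] -> [8, 11]
  Merge: [10, 11] + [8, 11] -> [8, 10, 11, 11]
  Split: [6, 44, 14, 22] -> [6, 44] and [14, 22]
    Split: [6, 44] -> [6] and [44]
    Merge: [6] + [44] -> [6, 44]
    Split: [14, 22] -> [14] and [22]
    Merge: [14] + [22] -> [14, 22]
  Merge: [6, 44] + [14, 22] -> [6, 14, 22, 44]
Merge: [8, 10, 11, 11] + [6, 14, 22, 44] -> [6, 8, 10, 11, 11, 14, 22, 44]

Final sorted array: [6, 8, 10, 11, 11, 14, 22, 44]

The merge sort proceeds by recursively splitting the array and merging sorted halves.
After all merges, the sorted array is [6, 8, 10, 11, 11, 14, 22, 44].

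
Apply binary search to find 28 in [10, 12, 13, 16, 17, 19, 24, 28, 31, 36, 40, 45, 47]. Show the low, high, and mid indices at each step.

Binary search for 28 in [10, 12, 13, 16, 17, 19, 24, 28, 31, 36, 40, 45, 47]:

lo=0, hi=12, mid=6, arr[mid]=24 -> 24 < 28, search right half
lo=7, hi=12, mid=9, arr[mid]=36 -> 36 > 28, search left half
lo=7, hi=8, mid=7, arr[mid]=28 -> Found target at index 7!

Binary search finds 28 at index 7 after 3 comparisons. The search repeatedly halves the search space by comparing with the middle element.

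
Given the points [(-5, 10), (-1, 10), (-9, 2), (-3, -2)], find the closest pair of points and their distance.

Computing all pairwise distances among 4 points:

d((-5, 10), (-1, 10)) = 4.0 <-- minimum
d((-5, 10), (-9, 2)) = 8.9443
d((-5, 10), (-3, -2)) = 12.1655
d((-1, 10), (-9, 2)) = 11.3137
d((-1, 10), (-3, -2)) = 12.1655
d((-9, 2), (-3, -2)) = 7.2111

Closest pair: (-5, 10) and (-1, 10) with distance 4.0

The closest pair is (-5, 10) and (-1, 10) with Euclidean distance 4.0. For 4 points, brute-force pairwise comparison is shown above. For large n, the divide-and-conquer algorithm (sort by x, recurse on halves, check the dividing strip) achieves O(n log n).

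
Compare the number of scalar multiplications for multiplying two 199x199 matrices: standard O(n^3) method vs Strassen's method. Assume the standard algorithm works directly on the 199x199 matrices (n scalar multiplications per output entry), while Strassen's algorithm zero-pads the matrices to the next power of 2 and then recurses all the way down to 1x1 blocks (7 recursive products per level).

Matrix multiplication for 199x199 matrices:

Strassen's algorithm requires power-of-2 dimensions. Pad 199x199 to 256x256 (next power of 2).

Standard algorithm: 199^3 = 7880599 multiplications
Strassen's algorithm: 7^(log2(256)) = 7^8 = 5764801 multiplications
Savings: 7880599 - 5764801 = 2115798 multiplications

Standard: 7880599 multiplications (199^3). Strassen: 5764801 multiplications (7^8, after padding to 256x256). Strassen reduces 8 recursive multiplications to 7 at each level.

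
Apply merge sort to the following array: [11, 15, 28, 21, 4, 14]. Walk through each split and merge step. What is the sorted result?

Merge sort trace:

Split: [11, 15, 28, 21, 4, 14] -> [11, 15, 28] and [21, 4, 14]
  Split: [11, 15, 28] -> [11] and [15, 28]
    Split: [15, 28] -> [15] and [28]
    Merge: [15] + [28] -> [15, 28]
  Merge: [11] + [15, 28] -> [11, 15, 28]
  Split: [21, 4, 14] -> [21] and [4, 14]
    Split: [4, 14] -> [4] and [14]
    Merge: [4] + [14] -> [4, 14]
  Merge: [21] + [4, 14] -> [4, 14, 21]
Merge: [11, 15, 28] + [4, 14, 21] -> [4, 11, 14, 15, 21, 28]

Final sorted array: [4, 11, 14, 15, 21, 28]

The merge sort proceeds by recursively splitting the array and merging sorted halves.
After all merges, the sorted array is [4, 11, 14, 15, 21, 28].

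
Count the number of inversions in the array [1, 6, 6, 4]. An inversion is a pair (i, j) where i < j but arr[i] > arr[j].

Finding inversions in [1, 6, 6, 4]:

(1, 3): arr[1]=6 > arr[3]=4
(2, 3): arr[2]=6 > arr[3]=4

Total inversions: 2

The array has 2 inversion(s): (1,3), (2,3). Each pair (i,j) satisfies i < j and arr[i] > arr[j].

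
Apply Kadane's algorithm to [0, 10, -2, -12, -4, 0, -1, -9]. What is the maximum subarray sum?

Using Kadane's algorithm on [0, 10, -2, -12, -4, 0, -1, -9]:

Scanning through the array:
Position 1 (value 10): max_ending_here = 10, max_so_far = 10
Position 2 (value -2): max_ending_here = 8, max_so_far = 10
Position 3 (value -12): max_ending_here = -4, max_so_far = 10
Position 4 (value -4): max_ending_here = -4, max_so_far = 10
Position 5 (value 0): max_ending_here = 0, max_so_far = 10
Position 6 (value -1): max_ending_here = -1, max_so_far = 10
Position 7 (value -9): max_ending_here = -9, max_so_far = 10

Maximum subarray: [0, 10]
Maximum sum: 10

The maximum subarray is [0, 10] with sum 10. This subarray runs from index 0 to index 1.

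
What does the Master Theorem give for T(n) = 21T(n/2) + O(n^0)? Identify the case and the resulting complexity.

Master Theorem for T(n) = 21T(n/2) + O(n^0):

a = 21, b = 2, c = 0
log_b(a) = log_2(21) = 4.3923

Case 1: c = 0 < log_2(21) = 4.3923
T(n) = O(n^(log_2 21))

For T(n) = 21T(n/2) + O(n^0): log_2(21) = 4.3923. This is Case 1 of the Master Theorem (c < log_b(a), work dominated by leaves), giving O(n^(log_2 21)).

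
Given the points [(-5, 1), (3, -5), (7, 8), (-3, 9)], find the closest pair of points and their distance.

Computing all pairwise distances among 4 points:

d((-5, 1), (3, -5)) = 10.0
d((-5, 1), (7, 8)) = 13.8924
d((-5, 1), (-3, 9)) = 8.2462 <-- minimum
d((3, -5), (7, 8)) = 13.6015
d((3, -5), (-3, 9)) = 15.2315
d((7, 8), (-3, 9)) = 10.0499

Closest pair: (-5, 1) and (-3, 9) with distance 8.2462

The closest pair is (-5, 1) and (-3, 9) with Euclidean distance 8.2462. For 4 points, brute-force pairwise comparison is shown above. For large n, the divide-and-conquer algorithm (sort by x, recurse on halves, check the dividing strip) achieves O(n log n).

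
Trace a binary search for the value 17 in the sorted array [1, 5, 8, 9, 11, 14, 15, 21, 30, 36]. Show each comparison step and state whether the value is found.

Binary search for 17 in [1, 5, 8, 9, 11, 14, 15, 21, 30, 36]:

lo=0, hi=9, mid=4, arr[mid]=11 -> 11 < 17, search right half
lo=5, hi=9, mid=7, arr[mid]=21 -> 21 > 17, search left half
lo=5, hi=6, mid=5, arr[mid]=14 -> 14 < 17, search right half
lo=6, hi=6, mid=6, arr[mid]=15 -> 15 < 17, search right half
lo=7 > hi=6, target 17 not found

Binary search determines that 17 is not in the array after 4 comparisons. The search space was exhausted without finding the target.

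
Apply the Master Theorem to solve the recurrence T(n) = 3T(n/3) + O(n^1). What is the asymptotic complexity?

Master Theorem for T(n) = 3T(n/3) + O(n^1):

a = 3, b = 3, c = 1
log_b(a) = log_3(3) = 1.0000

Case 2: c = 1 = log_3(3) = 1.0000
T(n) = O(n^1 log n) = O(n log n)

For T(n) = 3T(n/3) + O(n^1): log_3(3) = 1.0000. This is Case 2 of the Master Theorem (c = log_b(a), equal work at all levels), giving O(n log n).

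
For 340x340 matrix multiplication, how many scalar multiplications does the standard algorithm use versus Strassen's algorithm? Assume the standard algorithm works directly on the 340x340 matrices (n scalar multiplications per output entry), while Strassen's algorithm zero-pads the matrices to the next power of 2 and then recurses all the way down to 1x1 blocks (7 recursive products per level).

Matrix multiplication for 340x340 matrices:

Strassen's algorithm requires power-of-2 dimensions. Pad 340x340 to 512x512 (next power of 2).

Standard algorithm: 340^3 = 39304000 multiplications
Strassen's algorithm: 7^(log2(512)) = 7^9 = 40353607 multiplications
Difference: 39304000 - 40353607 = -1049607 (Strassen uses MORE here due to padding overhead — for small or just-over-power-of-2 n, padding can outweigh the per-level savings)

Standard: 39304000 multiplications (340^3). Strassen: 40353607 multiplications (7^9, after padding to 512x512). Strassen reduces 8 recursive multiplications to 7 at each level.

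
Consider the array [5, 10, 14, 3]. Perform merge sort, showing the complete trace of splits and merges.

Merge sort trace:

Split: [5, 10, 14, 3] -> [5, 10] and [14, 3]
  Split: [5, 10] -> [5] and [10]
  Merge: [5] + [10] -> [5, 10]
  Split: [14, 3] -> [14] and [3]
  Merge: [14] + [3] -> [3, 14]
Merge: [5, 10] + [3, 14] -> [3, 5, 10, 14]

Final sorted array: [3, 5, 10, 14]

The merge sort proceeds by recursively splitting the array and merging sorted halves.
After all merges, the sorted array is [3, 5, 10, 14].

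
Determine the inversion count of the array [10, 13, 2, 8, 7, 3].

Finding inversions in [10, 13, 2, 8, 7, 3]:

(0, 2): arr[0]=10 > arr[2]=2
(0, 3): arr[0]=10 > arr[3]=8
(0, 4): arr[0]=10 > arr[4]=7
(0, 5): arr[0]=10 > arr[5]=3
(1, 2): arr[1]=13 > arr[2]=2
(1, 3): arr[1]=13 > arr[3]=8
(1, 4): arr[1]=13 > arr[4]=7
(1, 5): arr[1]=13 > arr[5]=3
(3, 4): arr[3]=8 > arr[4]=7
(3, 5): arr[3]=8 > arr[5]=3
(4, 5): arr[4]=7 > arr[5]=3

Total inversions: 11

The array has 11 inversion(s): (0,2), (0,3), (0,4), (0,5), (1,2), (1,3), (1,4), (1,5), (3,4), (3,5), (4,5). Each pair (i,j) satisfies i < j and arr[i] > arr[j].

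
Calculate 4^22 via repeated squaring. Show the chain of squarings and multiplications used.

Computing 4^22 by squaring (build up from 4^1; each line after the first costs one multiplication):

4^1 = 4
4^2 = (4^1)^2 = 4^2 = 16
4^4 = (4^2)^2 = 16^2 = 256
4^5 = 4 * 4^4 = 4 * 256 = 1024
4^10 = (4^5)^2 = 1024^2 = 1048576
4^11 = 4 * 4^10 = 4 * 1048576 = 4194304
4^22 = (4^11)^2 = 4194304^2 = 17592186044416

Result: 17592186044416
Multiplications needed: 6 (6 lines after 4^1)

4^22 = 17592186044416. Using exponentiation by squaring, this requires 6 multiplications. The key idea: if the exponent is even, square the half-power; if odd, multiply by the base once.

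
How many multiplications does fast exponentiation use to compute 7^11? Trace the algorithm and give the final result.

Computing 7^11 by squaring (build up from 7^1; each line after the first costs one multiplication):

7^1 = 7
7^2 = (7^1)^2 = 7^2 = 49
7^4 = (7^2)^2 = 49^2 = 2401
7^5 = 7 * 7^4 = 7 * 2401 = 16807
7^10 = (7^5)^2 = 16807^2 = 282475249
7^11 = 7 * 7^10 = 7 * 282475249 = 1977326743

Result: 1977326743
Multiplications needed: 5 (5 lines after 7^1)

7^11 = 1977326743. Using exponentiation by squaring, this requires 5 multiplications. The key idea: if the exponent is even, square the half-power; if odd, multiply by the base once.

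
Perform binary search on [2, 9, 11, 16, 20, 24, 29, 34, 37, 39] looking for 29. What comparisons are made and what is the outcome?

Binary search for 29 in [2, 9, 11, 16, 20, 24, 29, 34, 37, 39]:

lo=0, hi=9, mid=4, arr[mid]=20 -> 20 < 29, search right half
lo=5, hi=9, mid=7, arr[mid]=34 -> 34 > 29, search left half
lo=5, hi=6, mid=5, arr[mid]=24 -> 24 < 29, search right half
lo=6, hi=6, mid=6, arr[mid]=29 -> Found target at index 6!

Binary search finds 29 at index 6 after 4 comparisons. The search repeatedly halves the search space by comparing with the middle element.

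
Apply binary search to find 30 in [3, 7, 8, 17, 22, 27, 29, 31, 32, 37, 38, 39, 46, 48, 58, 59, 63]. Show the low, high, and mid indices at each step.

Binary search for 30 in [3, 7, 8, 17, 22, 27, 29, 31, 32, 37, 38, 39, 46, 48, 58, 59, 63]:

lo=0, hi=16, mid=8, arr[mid]=32 -> 32 > 30, search left half
lo=0, hi=7, mid=3, arr[mid]=17 -> 17 < 30, search right half
lo=4, hi=7, mid=5, arr[mid]=27 -> 27 < 30, search right half
lo=6, hi=7, mid=6, arr[mid]=29 -> 29 < 30, search right half
lo=7, hi=7, mid=7, arr[mid]=31 -> 31 > 30, search left half
lo=7 > hi=6, target 30 not found

Binary search determines that 30 is not in the array after 5 comparisons. The search space was exhausted without finding the target.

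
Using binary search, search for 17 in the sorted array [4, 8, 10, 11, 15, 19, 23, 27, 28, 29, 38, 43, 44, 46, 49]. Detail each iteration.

Binary search for 17 in [4, 8, 10, 11, 15, 19, 23, 27, 28, 29, 38, 43, 44, 46, 49]:

lo=0, hi=14, mid=7, arr[mid]=27 -> 27 > 17, search left half
lo=0, hi=6, mid=3, arr[mid]=11 -> 11 < 17, search right half
lo=4, hi=6, mid=5, arr[mid]=19 -> 19 > 17, search left half
lo=4, hi=4, mid=4, arr[mid]=15 -> 15 < 17, search right half
lo=5 > hi=4, target 17 not found

Binary search determines that 17 is not in the array after 4 comparisons. The search space was exhausted without finding the target.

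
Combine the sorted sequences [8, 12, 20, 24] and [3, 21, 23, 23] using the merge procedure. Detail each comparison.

Merging process:

Compare 8 vs 3: take 3 from right. Merged: [3]
Compare 8 vs 21: take 8 from left. Merged: [3, 8]
Compare 12 vs 21: take 12 from left. Merged: [3, 8, 12]
Compare 20 vs 21: take 20 from left. Merged: [3, 8, 12, 20]
Compare 24 vs 21: take 21 from right. Merged: [3, 8, 12, 20, 21]
Compare 24 vs 23: take 23 from right. Merged: [3, 8, 12, 20, 21, 23]
Compare 24 vs 23: take 23 from right. Merged: [3, 8, 12, 20, 21, 23, 23]
Append remaining from left: [24]. Merged: [3, 8, 12, 20, 21, 23, 23, 24]

Final merged array: [3, 8, 12, 20, 21, 23, 23, 24]
Total comparisons: 7

The merged array is [3, 8, 12, 20, 21, 23, 23, 24], requiring 7 comparisons. The merge step runs in O(n) time where n is the total number of elements.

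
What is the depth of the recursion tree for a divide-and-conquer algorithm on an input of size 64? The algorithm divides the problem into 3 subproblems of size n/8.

For divide and conquer with division factor 8:

Problem sizes at each level:
Level 0: 64
Level 1: 8
Level 2: 1

The root is level 0 and the size-1 base case is level 2 (the tree spans levels 0 through 2, i.e. 3 levels counting the root), so the depth is the number of divisions: log_8(64) = 2

The recursion tree depth is log_8(64) = 2. At each level, the problem size is divided by 8, so it takes 2 divisions to reduce to a base case of size 1. The algorithm makes 3 recursive calls at each level.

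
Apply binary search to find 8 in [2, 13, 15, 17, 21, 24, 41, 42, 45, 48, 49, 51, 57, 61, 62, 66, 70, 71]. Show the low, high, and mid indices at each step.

Binary search for 8 in [2, 13, 15, 17, 21, 24, 41, 42, 45, 48, 49, 51, 57, 61, 62, 66, 70, 71]:

lo=0, hi=17, mid=8, arr[mid]=45 -> 45 > 8, search left half
lo=0, hi=7, mid=3, arr[mid]=17 -> 17 > 8, search left half
lo=0, hi=2, mid=1, arr[mid]=13 -> 13 > 8, search left half
lo=0, hi=0, mid=0, arr[mid]=2 -> 2 < 8, search right half
lo=1 > hi=0, target 8 not found

Binary search determines that 8 is not in the array after 4 comparisons. The search space was exhausted without finding the target.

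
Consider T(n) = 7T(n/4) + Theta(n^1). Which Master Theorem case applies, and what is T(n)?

Master Theorem for T(n) = 7T(n/4) + O(n^1):

a = 7, b = 4, c = 1
log_b(a) = log_4(7) = 1.4037

Case 1: c = 1 < log_4(7) = 1.4037
T(n) = O(n^(log_4 7))

For T(n) = 7T(n/4) + O(n^1): log_4(7) = 1.4037. This is Case 1 of the Master Theorem (c < log_b(a), work dominated by leaves), giving O(n^(log_4 7)).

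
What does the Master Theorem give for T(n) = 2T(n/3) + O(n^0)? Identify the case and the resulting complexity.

Master Theorem for T(n) = 2T(n/3) + O(n^0):

a = 2, b = 3, c = 0
log_b(a) = log_3(2) = 0.6309

Case 1: c = 0 < log_3(2) = 0.6309
T(n) = O(n^(log_3 2))

For T(n) = 2T(n/3) + O(n^0): log_3(2) = 0.6309. This is Case 1 of the Master Theorem (c < log_b(a), work dominated by leaves), giving O(n^(log_3 2)).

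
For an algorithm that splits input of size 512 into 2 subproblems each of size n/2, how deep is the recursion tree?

For divide and conquer with division factor 2:

Problem sizes at each level:
Level 0: 512
Level 1: 256
Level 2: 128
Level 3: 64
Level 4: 32
Level 5: 16
Level 6: 8
Level 7: 4
Level 8: 2
Level 9: 1

The root is level 0 and the size-1 base case is level 9 (the tree spans levels 0 through 9, i.e. 10 levels counting the root), so the depth is the number of divisions: log_2(512) = 9

The recursion tree depth is log_2(512) = 9. At each level, the problem size is divided by 2, so it takes 9 divisions to reduce to a base case of size 1. The algorithm makes 2 recursive calls at each level.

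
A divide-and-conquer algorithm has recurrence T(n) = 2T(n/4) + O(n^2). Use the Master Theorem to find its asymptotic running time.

Master Theorem for T(n) = 2T(n/4) + O(n^2):

a = 2, b = 4, c = 2
log_b(a) = log_4(2) = 0.5000

Case 3: c = 2 > log_4(2) = 0.5000
T(n) = O(n^2) = O(n^2)

For T(n) = 2T(n/4) + O(n^2): log_4(2) = 0.5000. This is Case 3 of the Master Theorem (c > log_b(a), work dominated by root), giving O(n^2).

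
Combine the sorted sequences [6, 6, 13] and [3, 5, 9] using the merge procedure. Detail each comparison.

Merging process:

Compare 6 vs 3: take 3 from right. Merged: [3]
Compare 6 vs 5: take 5 from right. Merged: [3, 5]
Compare 6 vs 9: take 6 from left. Merged: [3, 5, 6]
Compare 6 vs 9: take 6 from left. Merged: [3, 5, 6, 6]
Compare 13 vs 9: take 9 from right. Merged: [3, 5, 6, 6, 9]
Append remaining from left: [13]. Merged: [3, 5, 6, 6, 9, 13]

Final merged array: [3, 5, 6, 6, 9, 13]
Total comparisons: 5

The merged array is [3, 5, 6, 6, 9, 13], requiring 5 comparisons. The merge step runs in O(n) time where n is the total number of elements.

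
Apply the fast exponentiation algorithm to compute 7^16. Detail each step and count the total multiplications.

Computing 7^16 by squaring (build up from 7^1; each line after the first costs one multiplication):

7^1 = 7
7^2 = (7^1)^2 = 7^2 = 49
7^4 = (7^2)^2 = 49^2 = 2401
7^8 = (7^4)^2 = 2401^2 = 5764801
7^16 = (7^8)^2 = 5764801^2 = 33232930569601

Result: 33232930569601
Multiplications needed: 4 (4 lines after 7^1)

7^16 = 33232930569601. Using exponentiation by squaring, this requires 4 multiplications. The key idea: if the exponent is even, square the half-power; if odd, multiply by the base once.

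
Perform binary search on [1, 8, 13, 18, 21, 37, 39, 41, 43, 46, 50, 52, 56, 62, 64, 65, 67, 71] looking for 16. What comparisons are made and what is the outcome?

Binary search for 16 in [1, 8, 13, 18, 21, 37, 39, 41, 43, 46, 50, 52, 56, 62, 64, 65, 67, 71]:

lo=0, hi=17, mid=8, arr[mid]=43 -> 43 > 16, search left half
lo=0, hi=7, mid=3, arr[mid]=18 -> 18 > 16, search left half
lo=0, hi=2, mid=1, arr[mid]=8 -> 8 < 16, search right half
lo=2, hi=2, mid=2, arr[mid]=13 -> 13 < 16, search right half
lo=3 > hi=2, target 16 not found

Binary search determines that 16 is not in the array after 4 comparisons. The search space was exhausted without finding the target.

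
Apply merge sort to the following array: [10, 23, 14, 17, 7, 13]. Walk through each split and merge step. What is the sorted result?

Merge sort trace:

Split: [10, 23, 14, 17, 7, 13] -> [10, 23, 14] and [17, 7, 13]
  Split: [10, 23, 14] -> [10] and [23, 14]
    Split: [23, 14] -> [23] and [14]
    Merge: [23] + [14] -> [14, 23]
  Merge: [10] + [14, 23] -> [10, 14, 23]
  Split: [17, 7, 13] -> [17] and [7, 13]
    Split: [7, 13] -> [7] and [13]
    Merge: [7] + [13] -> [7, 13]
  Merge: [17] + [7, 13] -> [7, 13, 17]
Merge: [10, 14, 23] + [7, 13, 17] -> [7, 10, 13, 14, 17, 23]

Final sorted array: [7, 10, 13, 14, 17, 23]

The merge sort proceeds by recursively splitting the array and merging sorted halves.
After all merges, the sorted array is [7, 10, 13, 14, 17, 23].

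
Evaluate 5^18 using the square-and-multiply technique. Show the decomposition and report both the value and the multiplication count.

Computing 5^18 by squaring (build up from 5^1; each line after the first costs one multiplication):

5^1 = 5
5^2 = (5^1)^2 = 5^2 = 25
5^4 = (5^2)^2 = 25^2 = 625
5^8 = (5^4)^2 = 625^2 = 390625
5^9 = 5 * 5^8 = 5 * 390625 = 1953125
5^18 = (5^9)^2 = 1953125^2 = 3814697265625

Result: 3814697265625
Multiplications needed: 5 (5 lines after 5^1)

5^18 = 3814697265625. Using exponentiation by squaring, this requires 5 multiplications. The key idea: if the exponent is even, square the half-power; if odd, multiply by the base once.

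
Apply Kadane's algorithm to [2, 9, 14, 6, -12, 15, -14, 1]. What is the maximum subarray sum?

Using Kadane's algorithm on [2, 9, 14, 6, -12, 15, -14, 1]:

Scanning through the array:
Position 1 (value 9): max_ending_here = 11, max_so_far = 11
Position 2 (value 14): max_ending_here = 25, max_so_far = 25
Position 3 (value 6): max_ending_here = 31, max_so_far = 31
Position 4 (value -12): max_ending_here = 19, max_so_far = 31
Position 5 (value 15): max_ending_here = 34, max_so_far = 34
Position 6 (value -14): max_ending_here = 20, max_so_far = 34
Position 7 (value 1): max_ending_here = 21, max_so_far = 34

Maximum subarray: [2, 9, 14, 6, -12, 15]
Maximum sum: 34

The maximum subarray is [2, 9, 14, 6, -12, 15] with sum 34. This subarray runs from index 0 to index 5.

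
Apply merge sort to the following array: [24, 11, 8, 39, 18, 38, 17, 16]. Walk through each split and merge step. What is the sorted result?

Merge sort trace:

Split: [24, 11, 8, 39, 18, 38, 17, 16] -> [24, 11, 8, 39] and [18, 38, 17, 16]
  Split: [24, 11, 8, 39] -> [24, 11] and [8, 39]
    Split: [24, 11] -> [24] and [11]
    Merge: [24] + [11] -> [11, 24]
    Split: [8, 39] -> [8] and [39]
    Merge: [8] + [39] -> [8, 39]
  Merge: [11, 24] + [8, 39] -> [8, 11, 24, 39]
  Split: [18, 38, 17, 16] -> [18, 38] and [17, 16]
    Split: [18, 38] -> [18] and [38]
    Merge: [18] + [38] -> [18, 38]
    Split: [17, 16] -> [17] and [16]
    Merge: [17] + [16] -> [16, 17]
  Merge: [18, 38] + [16, 17] -> [16, 17, 18, 38]
Merge: [8, 11, 24, 39] + [16, 17, 18, 38] -> [8, 11, 16, 17, 18, 24, 38, 39]

Final sorted array: [8, 11, 16, 17, 18, 24, 38, 39]

The merge sort proceeds by recursively splitting the array and merging sorted halves.
After all merges, the sorted array is [8, 11, 16, 17, 18, 24, 38, 39].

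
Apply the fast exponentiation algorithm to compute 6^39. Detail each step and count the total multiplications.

Computing 6^39 by squaring (build up from 6^1; each line after the first costs one multiplication):

6^1 = 6
6^2 = (6^1)^2 = 6^2 = 36
6^4 = (6^2)^2 = 36^2 = 1296
6^8 = (6^4)^2 = 1296^2 = 1679616
6^9 = 6 * 6^8 = 6 * 1679616 = 10077696
6^18 = (6^9)^2 = 10077696^2 = 101559956668416
6^19 = 6 * 6^18 = 6 * 101559956668416 = 609359740010496
6^38 = (6^19)^2 = 609359740010496^2 = 371319292745659279662190166016
6^39 = 6 * 6^38 = 6 * 371319292745659279662190166016 = 2227915756473955677973140996096

Result: 2227915756473955677973140996096
Multiplications needed: 8 (8 lines after 6^1)

6^39 = 2227915756473955677973140996096. Using exponentiation by squaring, this requires 8 multiplications. The key idea: if the exponent is even, square the half-power; if odd, multiply by the base once.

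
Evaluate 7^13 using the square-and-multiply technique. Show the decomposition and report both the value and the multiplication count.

Computing 7^13 by squaring (build up from 7^1; each line after the first costs one multiplication):

7^1 = 7
7^2 = (7^1)^2 = 7^2 = 49
7^3 = 7 * 7^2 = 7 * 49 = 343
7^6 = (7^3)^2 = 343^2 = 117649
7^12 = (7^6)^2 = 117649^2 = 13841287201
7^13 = 7 * 7^12 = 7 * 13841287201 = 96889010407

Result: 96889010407
Multiplications needed: 5 (5 lines after 7^1)

7^13 = 96889010407. Using exponentiation by squaring, this requires 5 multiplications. The key idea: if the exponent is even, square the half-power; if odd, multiply by the base once.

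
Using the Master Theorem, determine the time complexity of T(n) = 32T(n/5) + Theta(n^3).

Master Theorem for T(n) = 32T(n/5) + O(n^3):

a = 32, b = 5, c = 3
log_b(a) = log_5(32) = 2.1534

Case 3: c = 3 > log_5(32) = 2.1534
T(n) = O(n^3) = O(n^3)

For T(n) = 32T(n/5) + O(n^3): log_5(32) = 2.1534. This is Case 3 of the Master Theorem (c > log_b(a), work dominated by root), giving O(n^3).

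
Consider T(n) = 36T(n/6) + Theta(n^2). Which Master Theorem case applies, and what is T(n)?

Master Theorem for T(n) = 36T(n/6) + O(n^2):

a = 36, b = 6, c = 2
log_b(a) = log_6(36) = 2.0000

Case 2: c = 2 = log_6(36) = 2.0000
T(n) = O(n^2 log n) = O(n^2 log n)

For T(n) = 36T(n/6) + O(n^2): log_6(36) = 2.0000. This is Case 2 of the Master Theorem (c = log_b(a), equal work at all levels), giving O(n^2 log n).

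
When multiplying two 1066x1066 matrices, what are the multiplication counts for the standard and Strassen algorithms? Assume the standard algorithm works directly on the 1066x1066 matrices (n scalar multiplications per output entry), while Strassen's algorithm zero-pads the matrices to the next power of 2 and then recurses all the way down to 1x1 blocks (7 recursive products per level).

Matrix multiplication for 1066x1066 matrices:

Strassen's algorithm requires power-of-2 dimensions. Pad 1066x1066 to 2048x2048 (next power of 2).

Standard algorithm: 1066^3 = 1211355496 multiplications
Strassen's algorithm: 7^(log2(2048)) = 7^11 = 1977326743 multiplications
Difference: 1211355496 - 1977326743 = -765971247 (Strassen uses MORE here due to padding overhead — for small or just-over-power-of-2 n, padding can outweigh the per-level savings)

Standard: 1211355496 multiplications (1066^3). Strassen: 1977326743 multiplications (7^11, after padding to 2048x2048). Strassen reduces 8 recursive multiplications to 7 at each level.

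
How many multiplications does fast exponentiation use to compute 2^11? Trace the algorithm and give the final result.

Computing 2^11 by squaring (build up from 2^1; each line after the first costs one multiplication):

2^1 = 2
2^2 = (2^1)^2 = 2^2 = 4
2^4 = (2^2)^2 = 4^2 = 16
2^5 = 2 * 2^4 = 2 * 16 = 32
2^10 = (2^5)^2 = 32^2 = 1024
2^11 = 2 * 2^10 = 2 * 1024 = 2048

Result: 2048
Multiplications needed: 5 (5 lines after 2^1)

2^11 = 2048. Using exponentiation by squaring, this requires 5 multiplications. The key idea: if the exponent is even, square the half-power; if odd, multiply by the base once.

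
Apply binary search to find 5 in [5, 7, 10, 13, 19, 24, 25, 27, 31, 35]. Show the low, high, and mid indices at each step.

Binary search for 5 in [5, 7, 10, 13, 19, 24, 25, 27, 31, 35]:

lo=0, hi=9, mid=4, arr[mid]=19 -> 19 > 5, search left half
lo=0, hi=3, mid=1, arr[mid]=7 -> 7 > 5, search left half
lo=0, hi=0, mid=0, arr[mid]=5 -> Found target at index 0!

Binary search finds 5 at index 0 after 3 comparisons. The search repeatedly halves the search space by comparing with the middle element.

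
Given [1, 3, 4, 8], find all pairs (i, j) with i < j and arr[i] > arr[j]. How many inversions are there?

Finding inversions in [1, 3, 4, 8]:


Total inversions: 0

The array has 0 inversions. It is already sorted.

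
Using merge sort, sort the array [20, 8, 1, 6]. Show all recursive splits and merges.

Merge sort trace:

Split: [20, 8, 1, 6] -> [20, 8] and [1, 6]
  Split: [20, 8] -> [20] and [8]
  Merge: [20] + [8] -> [8, 20]
  Split: [1, 6] -> [1] and [6]
  Merge: [1] + [6] -> [1, 6]
Merge: [8, 20] + [1, 6] -> [1, 6, 8, 20]

Final sorted array: [1, 6, 8, 20]

The merge sort proceeds by recursively splitting the array and merging sorted halves.
After all merges, the sorted array is [1, 6, 8, 20].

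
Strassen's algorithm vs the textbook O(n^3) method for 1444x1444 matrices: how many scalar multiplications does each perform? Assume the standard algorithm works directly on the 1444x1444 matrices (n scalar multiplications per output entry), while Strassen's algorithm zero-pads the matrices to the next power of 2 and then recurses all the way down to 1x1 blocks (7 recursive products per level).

Matrix multiplication for 1444x1444 matrices:

Strassen's algorithm requires power-of-2 dimensions. Pad 1444x1444 to 2048x2048 (next power of 2).

Standard algorithm: 1444^3 = 3010936384 multiplications
Strassen's algorithm: 7^(log2(2048)) = 7^11 = 1977326743 multiplications
Savings: 3010936384 - 1977326743 = 1033609641 multiplications

Standard: 3010936384 multiplications (1444^3). Strassen: 1977326743 multiplications (7^11, after padding to 2048x2048). Strassen reduces 8 recursive multiplications to 7 at each level.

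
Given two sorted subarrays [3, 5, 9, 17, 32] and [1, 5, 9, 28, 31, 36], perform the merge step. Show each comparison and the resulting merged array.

Merging process:

Compare 3 vs 1: take 1 from right. Merged: [1]
Compare 3 vs 5: take 3 from left. Merged: [1, 3]
Compare 5 vs 5: take 5 from left. Merged: [1, 3, 5]
Compare 9 vs 5: take 5 from right. Merged: [1, 3, 5, 5]
Compare 9 vs 9: take 9 from left. Merged: [1, 3, 5, 5, 9]
Compare 17 vs 9: take 9 from right. Merged: [1, 3, 5, 5, 9, 9]
Compare 17 vs 28: take 17 from left. Merged: [1, 3, 5, 5, 9, 9, 17]
Compare 32 vs 28: take 28 from right. Merged: [1, 3, 5, 5, 9, 9, 17, 28]
Compare 32 vs 31: take 31 from right. Merged: [1, 3, 5, 5, 9, 9, 17, 28, 31]
Compare 32 vs 36: take 32 from left. Merged: [1, 3, 5, 5, 9, 9, 17, 28, 31, 32]
Append remaining from right: [36]. Merged: [1, 3, 5, 5, 9, 9, 17, 28, 31, 32, 36]

Final merged array: [1, 3, 5, 5, 9, 9, 17, 28, 31, 32, 36]
Total comparisons: 10

The merged array is [1, 3, 5, 5, 9, 9, 17, 28, 31, 32, 36], requiring 10 comparisons. The merge step runs in O(n) time where n is the total number of elements.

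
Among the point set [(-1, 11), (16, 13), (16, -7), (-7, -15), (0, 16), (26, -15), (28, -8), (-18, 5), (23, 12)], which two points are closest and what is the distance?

Computing all pairwise distances among 9 points:

d((-1, 11), (16, 13)) = 17.1172
d((-1, 11), (16, -7)) = 24.7588
d((-1, 11), (-7, -15)) = 26.6833
d((-1, 11), (0, 16)) = 5.099 <-- minimum
d((-1, 11), (26, -15)) = 37.4833
d((-1, 11), (28, -8)) = 34.6699
d((-1, 11), (-18, 5)) = 18.0278
d((-1, 11), (23, 12)) = 24.0208
d((16, 13), (16, -7)) = 20.0
d((16, 13), (-7, -15)) = 36.2353
d((16, 13), (0, 16)) = 16.2788
d((16, 13), (26, -15)) = 29.7321
d((16, 13), (28, -8)) = 24.1868
d((16, 13), (-18, 5)) = 34.9285
d((16, 13), (23, 12)) = 7.0711
d((16, -7), (-7, -15)) = 24.3516
d((16, -7), (0, 16)) = 28.0179
d((16, -7), (26, -15)) = 12.8062
d((16, -7), (28, -8)) = 12.0416
d((16, -7), (-18, 5)) = 36.0555
d((16, -7), (23, 12)) = 20.2485
d((-7, -15), (0, 16)) = 31.7805
d((-7, -15), (26, -15)) = 33.0
d((-7, -15), (28, -8)) = 35.6931
d((-7, -15), (-18, 5)) = 22.8254
d((-7, -15), (23, 12)) = 40.3609
d((0, 16), (26, -15)) = 40.4599
d((0, 16), (28, -8)) = 36.8782
d((0, 16), (-18, 5)) = 21.095
d((0, 16), (23, 12)) = 23.3452
d((26, -15), (28, -8)) = 7.2801
d((26, -15), (-18, 5)) = 48.3322
d((26, -15), (23, 12)) = 27.1662
d((28, -8), (-18, 5)) = 47.8017
d((28, -8), (23, 12)) = 20.6155
d((-18, 5), (23, 12)) = 41.5933

Closest pair: (-1, 11) and (0, 16) with distance 5.099

The closest pair is (-1, 11) and (0, 16) with Euclidean distance 5.099. For 9 points, brute-force pairwise comparison is shown above. For large n, the divide-and-conquer algorithm (sort by x, recurse on halves, check the dividing strip) achieves O(n log n).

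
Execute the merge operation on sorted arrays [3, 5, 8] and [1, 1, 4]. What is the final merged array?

Merging process:

Compare 3 vs 1: take 1 from right. Merged: [1]
Compare 3 vs 1: take 1 from right. Merged: [1, 1]
Compare 3 vs 4: take 3 from left. Merged: [1, 1, 3]
Compare 5 vs 4: take 4 from right. Merged: [1, 1, 3, 4]
Append remaining from left: [5, 8]. Merged: [1, 1, 3, 4, 5, 8]

Final merged array: [1, 1, 3, 4, 5, 8]
Total comparisons: 4

The merged array is [1, 1, 3, 4, 5, 8], requiring 4 comparisons. The merge step runs in O(n) time where n is the total number of elements.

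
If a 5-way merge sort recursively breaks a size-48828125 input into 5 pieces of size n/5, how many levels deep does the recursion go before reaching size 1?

For divide and conquer with division factor 5:

Problem sizes at each level:
Level 0: 48828125
Level 1: 9765625
Level 2: 1953125
Level 3: 390625
Level 4: 78125
Level 5: 15625
Level 6: 3125
Level 7: 625
Level 8: 125
Level 9: 25
Level 10: 5
Level 11: 1

The root is level 0 and the size-1 base case is level 11 (the tree spans levels 0 through 11, i.e. 12 levels counting the root), so the depth is the number of divisions: log_5(48828125) = 11

The recursion tree depth is log_5(48828125) = 11. At each level, the problem size is divided by 5, so it takes 11 divisions to reduce to a base case of size 1. The algorithm makes 5 recursive calls at each level.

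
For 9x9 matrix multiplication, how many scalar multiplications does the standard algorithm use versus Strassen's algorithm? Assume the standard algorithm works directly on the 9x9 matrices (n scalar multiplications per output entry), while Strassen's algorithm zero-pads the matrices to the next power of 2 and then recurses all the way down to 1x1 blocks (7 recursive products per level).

Matrix multiplication for 9x9 matrices:

Strassen's algorithm requires power-of-2 dimensions. Pad 9x9 to 16x16 (next power of 2).

Standard algorithm: 9^3 = 729 multiplications
Strassen's algorithm: 7^(log2(16)) = 7^4 = 2401 multiplications
Difference: 729 - 2401 = -1672 (Strassen uses MORE here due to padding overhead — for small or just-over-power-of-2 n, padding can outweigh the per-level savings)

Standard: 729 multiplications (9^3). Strassen: 2401 multiplications (7^4, after padding to 16x16). Strassen reduces 8 recursive multiplications to 7 at each level.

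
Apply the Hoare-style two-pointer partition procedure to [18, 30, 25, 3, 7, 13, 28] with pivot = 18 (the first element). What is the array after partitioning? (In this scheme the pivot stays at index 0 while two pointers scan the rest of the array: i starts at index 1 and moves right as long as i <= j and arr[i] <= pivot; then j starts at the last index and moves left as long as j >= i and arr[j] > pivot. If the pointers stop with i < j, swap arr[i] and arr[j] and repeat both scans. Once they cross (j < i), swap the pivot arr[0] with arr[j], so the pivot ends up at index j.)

Hoare-style two-pointer partition with pivot = 18:

Initial array: [18, 30, 25, 3, 7, 13, 28]

Pointers start at i = 1, j = 6.
i stops at index 1 (arr[1]=30 > 18), j stops at index 5 (arr[5]=13 <= 18): swap arr[1] and arr[5], array becomes [18, 13, 25, 3, 7, 30, 28]
i stops at index 2 (arr[2]=25 > 18), j stops at index 4 (arr[4]=7 <= 18): swap arr[2] and arr[4], array becomes [18, 13, 7, 3, 25, 30, 28]
i ends at 4, j ends at 3: the pointers have crossed (j < i), so scanning stops.

Swap pivot arr[0] with arr[3] to place pivot at position 3: [3, 13, 7, 18, 25, 30, 28]
Pivot position: 3

After partitioning with pivot 18, the array becomes [3, 13, 7, 18, 25, 30, 28]. The pivot is placed at index 3. All elements to the left of the pivot are <= 18, and all elements to the right are > 18.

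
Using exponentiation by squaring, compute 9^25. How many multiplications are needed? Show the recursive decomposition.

Computing 9^25 by squaring (build up from 9^1; each line after the first costs one multiplication):

9^1 = 9
9^2 = (9^1)^2 = 9^2 = 81
9^3 = 9 * 9^2 = 9 * 81 = 729
9^6 = (9^3)^2 = 729^2 = 531441
9^12 = (9^6)^2 = 531441^2 = 282429536481
9^24 = (9^12)^2 = 282429536481^2 = 79766443076872509863361
9^25 = 9 * 9^24 = 9 * 79766443076872509863361 = 717897987691852588770249

Result: 717897987691852588770249
Multiplications needed: 6 (6 lines after 9^1)

9^25 = 717897987691852588770249. Using exponentiation by squaring, this requires 6 multiplications. The key idea: if the exponent is even, square the half-power; if odd, multiply by the base once.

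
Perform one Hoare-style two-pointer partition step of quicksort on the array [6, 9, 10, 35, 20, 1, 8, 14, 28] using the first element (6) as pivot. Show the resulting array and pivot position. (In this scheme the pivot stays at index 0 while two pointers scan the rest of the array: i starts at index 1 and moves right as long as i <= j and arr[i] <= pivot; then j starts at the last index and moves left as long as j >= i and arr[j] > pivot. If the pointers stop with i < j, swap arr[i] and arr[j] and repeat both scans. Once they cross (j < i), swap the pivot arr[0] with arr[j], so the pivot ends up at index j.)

Hoare-style two-pointer partition with pivot = 6:

Initial array: [6, 9, 10, 35, 20, 1, 8, 14, 28]

Pointers start at i = 1, j = 8.
i stops at index 1 (arr[1]=9 > 6), j stops at index 5 (arr[5]=1 <= 6): swap arr[1] and arr[5], array becomes [6, 1, 10, 35, 20, 9, 8, 14, 28]
i ends at 2, j ends at 1: the pointers have crossed (j < i), so scanning stops.

Swap pivot arr[0] with arr[1] to place pivot at position 1: [1, 6, 10, 35, 20, 9, 8, 14, 28]
Pivot position: 1

After partitioning with pivot 6, the array becomes [1, 6, 10, 35, 20, 9, 8, 14, 28]. The pivot is placed at index 1. All elements to the left of the pivot are <= 6, and all elements to the right are > 6.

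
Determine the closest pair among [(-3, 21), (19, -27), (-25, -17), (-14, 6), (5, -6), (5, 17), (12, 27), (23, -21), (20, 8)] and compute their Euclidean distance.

Computing all pairwise distances among 9 points:

d((-3, 21), (19, -27)) = 52.8015
d((-3, 21), (-25, -17)) = 43.909
d((-3, 21), (-14, 6)) = 18.6011
d((-3, 21), (5, -6)) = 28.1603
d((-3, 21), (5, 17)) = 8.9443
d((-3, 21), (12, 27)) = 16.1555
d((-3, 21), (23, -21)) = 49.3964
d((-3, 21), (20, 8)) = 26.4197
d((19, -27), (-25, -17)) = 45.1221
d((19, -27), (-14, 6)) = 46.669
d((19, -27), (5, -6)) = 25.2389
d((19, -27), (5, 17)) = 46.1736
d((19, -27), (12, 27)) = 54.4518
d((19, -27), (23, -21)) = 7.2111 <-- minimum
d((19, -27), (20, 8)) = 35.0143
d((-25, -17), (-14, 6)) = 25.4951
d((-25, -17), (5, -6)) = 31.9531
d((-25, -17), (5, 17)) = 45.3431
d((-25, -17), (12, 27)) = 57.4891
d((-25, -17), (23, -21)) = 48.1664
d((-25, -17), (20, 8)) = 51.4782
d((-14, 6), (5, -6)) = 22.4722
d((-14, 6), (5, 17)) = 21.9545
d((-14, 6), (12, 27)) = 33.4215
d((-14, 6), (23, -21)) = 45.8039
d((-14, 6), (20, 8)) = 34.0588
d((5, -6), (5, 17)) = 23.0
d((5, -6), (12, 27)) = 33.7343
d((5, -6), (23, -21)) = 23.4307
d((5, -6), (20, 8)) = 20.5183
d((5, 17), (12, 27)) = 12.2066
d((5, 17), (23, -21)) = 42.0476
d((5, 17), (20, 8)) = 17.4929
d((12, 27), (23, -21)) = 49.2443
d((12, 27), (20, 8)) = 20.6155
d((23, -21), (20, 8)) = 29.1548

Closest pair: (19, -27) and (23, -21) with distance 7.2111

The closest pair is (19, -27) and (23, -21) with Euclidean distance 7.2111. For 9 points, brute-force pairwise comparison is shown above. For large n, the divide-and-conquer algorithm (sort by x, recurse on halves, check the dividing strip) achieves O(n log n).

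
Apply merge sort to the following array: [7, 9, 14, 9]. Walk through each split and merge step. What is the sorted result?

Merge sort trace:

Split: [7, 9, 14, 9] -> [7, 9] and [14, 9]
  Split: [7, 9] -> [7] and [9]
  Merge: [7] + [9] -> [7, 9]
  Split: [14, 9] -> [14] and [9]
  Merge: [14] + [9] -> [9, 14]
Merge: [7, 9] + [9, 14] -> [7, 9, 9, 14]

Final sorted array: [7, 9, 9, 14]

The merge sort proceeds by recursively splitting the array and merging sorted halves.
After all merges, the sorted array is [7, 9, 9, 14].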